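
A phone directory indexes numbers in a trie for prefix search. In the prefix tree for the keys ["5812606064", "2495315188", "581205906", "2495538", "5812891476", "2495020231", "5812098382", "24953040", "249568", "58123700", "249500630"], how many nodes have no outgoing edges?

Leaves are exactly the stored words that no other stored word extends.
Those words: "249500630", "2495020231", "24953040", "2495315188", "2495538", "249568", "581205906", "5812098382", "58123700", "5812606064", "5812891476"
Leaf count: 11

11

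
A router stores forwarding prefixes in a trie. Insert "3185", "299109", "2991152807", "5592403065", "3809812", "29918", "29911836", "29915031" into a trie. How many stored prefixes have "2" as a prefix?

Walk to "2"; the words in its subtree are exactly those with that prefix.
Matches: "299109", "2991152807", "29911836", "29915031", "29918"
Count: 5

5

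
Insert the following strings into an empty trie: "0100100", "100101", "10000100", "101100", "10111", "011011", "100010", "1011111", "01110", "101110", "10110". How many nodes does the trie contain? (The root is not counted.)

34

Count nodes per top-level branch (shared prefixes stored once):
  '0'-branch (0100100, 011011, 01110): 13 nodes
  '1'-branch (10000100, 100010, 100101, 10110, 101100, 10111, 101110, 1011111): 21 nodes
Sum: 34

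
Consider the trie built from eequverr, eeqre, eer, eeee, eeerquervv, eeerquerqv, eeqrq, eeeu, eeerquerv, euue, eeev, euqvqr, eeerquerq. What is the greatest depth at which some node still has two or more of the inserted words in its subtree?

Look for the deepest trie node that still has at least two words in its subtree.
e.g. "eeerquerq" and "eeerquerqv" share the prefix "eeerquerq" of length 9; no pair shares a longer one.
Longest shared-prefix length: 9

9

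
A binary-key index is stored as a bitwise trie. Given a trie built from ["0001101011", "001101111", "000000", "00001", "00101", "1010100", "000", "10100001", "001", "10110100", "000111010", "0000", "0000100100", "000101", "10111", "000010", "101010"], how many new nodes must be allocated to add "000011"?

1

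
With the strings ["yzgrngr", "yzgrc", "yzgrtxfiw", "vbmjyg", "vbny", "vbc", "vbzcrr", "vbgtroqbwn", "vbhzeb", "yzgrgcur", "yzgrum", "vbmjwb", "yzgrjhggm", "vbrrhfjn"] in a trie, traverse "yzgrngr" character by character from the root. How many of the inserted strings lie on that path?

Traverse "yzgrngr" character by character; count nodes along the way that are marked as word ends.
Prefixes of the query that are stored words: "yzgrngr"
Count: 1

1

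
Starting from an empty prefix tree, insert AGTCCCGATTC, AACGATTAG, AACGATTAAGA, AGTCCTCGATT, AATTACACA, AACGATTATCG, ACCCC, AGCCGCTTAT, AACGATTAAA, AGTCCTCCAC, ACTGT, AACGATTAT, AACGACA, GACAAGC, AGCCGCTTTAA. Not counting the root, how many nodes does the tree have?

69

Insert word by word; a character creates a node only if that edge doesn't already exist:
  "AGTCCCGATTC" → 11 new (A, G, T, C, C, C, G, A, T, T, C)
  "AACGATTAG" → prefix "A" already present; 8 new (A, C, G, A, T, T, A, G)
  "AACGATTAAGA" → prefix "AACGATTA" already present; 3 new (A, G, A)
  "AGTCCTCGATT" → prefix "AGTCC" already present; 6 new (T, C, G, A, T, T)
  "AATTACACA" → prefix "AA" already present; 7 new (T, T, A, C, A, C, A)
  "AACGATTATCG" → prefix "AACGATTA" already present; 3 new (T, C, G)
  "ACCCC" → prefix "A" already present; 4 new (C, C, C, C)
  "AGCCGCTTAT" → prefix "AG" already present; 8 new (C, C, G, C, T, T, A, T)
  "AACGATTAAA" → prefix "AACGATTAA" already present; 1 new (A)
  "AGTCCTCCAC" → prefix "AGTCCTC" already present; 3 new (C, A, C)
  "ACTGT" → prefix "AC" already present; 3 new (T, G, T)
  "AACGATTAT" → prefix "AACGATTAT" already present; 0 new (none)
  "AACGACA" → prefix "AACGA" already present; 2 new (C, A)
  "GACAAGC" → 7 new (G, A, C, A, A, G, C)
  "AGCCGCTTTAA" → prefix "AGCCGCTT" already present; 3 new (T, A, A)
Total nodes = 11 + 8 + 3 + 6 + 7 + 3 + 4 + 8 + 1 + 3 + 3 + 0 + 2 + 7 + 3 = 69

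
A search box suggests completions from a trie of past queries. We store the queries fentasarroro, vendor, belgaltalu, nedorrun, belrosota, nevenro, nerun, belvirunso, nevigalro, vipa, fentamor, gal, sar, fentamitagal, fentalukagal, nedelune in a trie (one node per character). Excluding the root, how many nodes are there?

93

Insert word by word; a character creates a node only if that edge doesn't already exist:
  "fentasarroro" → 12 new (f, e, n, t, a, s, a, r, r, o, r, o)
  "vendor" → 6 new (v, e, n, d, o, r)
  "belgaltalu" → 10 new (b, e, l, g, a, l, t, a, l, u)
  "nedorrun" → 8 new (n, e, d, o, r, r, u, n)
  "belrosota" → prefix "bel" already present; 6 new (r, o, s, o, t, a)
  "nevenro" → prefix "ne" already present; 5 new (v, e, n, r, o)
  "nerun" → prefix "ne" already present; 3 new (r, u, n)
  "belvirunso" → prefix "bel" already present; 7 new (v, i, r, u, n, s, o)
  "nevigalro" → prefix "nev" already present; 6 new (i, g, a, l, r, o)
  "vipa" → prefix "v" already present; 3 new (i, p, a)
  "fentamor" → prefix "fenta" already present; 3 new (m, o, r)
  "gal" → 3 new (g, a, l)
  "sar" → 3 new (s, a, r)
  "fentamitagal" → prefix "fentam" already present; 6 new (i, t, a, g, a, l)
  "fentalukagal" → prefix "fenta" already present; 7 new (l, u, k, a, g, a, l)
  "nedelune" → prefix "ned" already present; 5 new (e, l, u, n, e)
Total nodes = 12 + 6 + 10 + 8 + 6 + 5 + 3 + 7 + 6 + 3 + 3 + 3 + 3 + 6 + 7 + 5 = 93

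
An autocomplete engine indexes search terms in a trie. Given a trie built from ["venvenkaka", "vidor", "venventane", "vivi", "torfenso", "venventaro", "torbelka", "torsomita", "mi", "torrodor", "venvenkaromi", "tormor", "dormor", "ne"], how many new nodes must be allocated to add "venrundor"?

Walking "venrundor" from the root, the first 3 characters ("ven") follow existing edges; "r" is the first miss.
Each of the 6 remaining characters creates one node.

6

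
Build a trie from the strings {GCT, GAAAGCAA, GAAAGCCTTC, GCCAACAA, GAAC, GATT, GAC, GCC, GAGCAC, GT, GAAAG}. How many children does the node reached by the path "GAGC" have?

1

The children of the "GAGC" node are the distinct next characters among strings starting with "GAGC".
Distinct next characters after "GAGC": A.
That node has 1 child edge.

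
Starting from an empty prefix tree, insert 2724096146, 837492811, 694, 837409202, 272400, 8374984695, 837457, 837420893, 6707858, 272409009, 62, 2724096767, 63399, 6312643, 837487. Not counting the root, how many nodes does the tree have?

Count nodes per top-level branch (shared prefixes stored once):
  '2'-branch (272400, 272409009, 2724096146, 2724096767): 17 nodes
  '6'-branch (62, 6312643, 63399, 6707858, 694): 19 nodes
  '8'-branch (837409202, 837420893, 837457, 837487, 837492811, 8374984695): 28 nodes
Sum: 64

64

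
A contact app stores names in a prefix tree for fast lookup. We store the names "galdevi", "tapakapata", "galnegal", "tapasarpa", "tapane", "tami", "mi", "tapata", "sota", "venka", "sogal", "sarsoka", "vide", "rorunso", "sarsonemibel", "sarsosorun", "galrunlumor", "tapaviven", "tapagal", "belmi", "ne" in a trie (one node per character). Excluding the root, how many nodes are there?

98

Count nodes per top-level branch (shared prefixes stored once):
  'b'-branch (belmi): 5 nodes
  'g'-branch (galdevi, galnegal, galrunlumor): 20 nodes
  'm'-branch (mi): 2 nodes
  'n'-branch (ne): 2 nodes
  'r'-branch (rorunso): 7 nodes
  's'-branch (sarsoka, sarsonemibel, sarsosorun, sogal, sota): 25 nodes
  't'-branch (tami, tapagal, tapakapata, tapane, tapasarpa, tapata, tapaviven): 29 nodes
  'v'-branch (venka, vide): 8 nodes
Sum: 98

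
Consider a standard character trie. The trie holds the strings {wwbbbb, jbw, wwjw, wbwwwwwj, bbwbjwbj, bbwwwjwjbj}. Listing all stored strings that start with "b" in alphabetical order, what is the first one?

bbwbjwbj

DFS of the "b" subtree visits, in order: "bbwbjwbj", "bbwwwjwjbj"
The 1st is bbwbjwbj.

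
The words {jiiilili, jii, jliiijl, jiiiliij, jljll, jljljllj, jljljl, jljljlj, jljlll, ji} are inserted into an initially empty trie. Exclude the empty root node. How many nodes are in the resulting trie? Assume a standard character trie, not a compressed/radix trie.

Count nodes per top-level branch (shared prefixes stored once):
  'j'-branch (ji, jii, jiiiliij, jiiilili, jliiijl, jljljl, jljljlj, jljljllj, jljll, jljlll): 25 nodes
Sum: 25

25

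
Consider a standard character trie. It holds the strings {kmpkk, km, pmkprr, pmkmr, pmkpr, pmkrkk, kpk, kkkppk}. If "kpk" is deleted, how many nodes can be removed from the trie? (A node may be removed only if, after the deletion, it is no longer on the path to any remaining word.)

Walk "kpk" from the leaf back toward the root, removing each node that no remaining word uses.
The suffix "pk" (2 nodes) is used only by "kpk"; the node for "k" still has the child "m", so pruning stops there.
Nodes removed: 2

2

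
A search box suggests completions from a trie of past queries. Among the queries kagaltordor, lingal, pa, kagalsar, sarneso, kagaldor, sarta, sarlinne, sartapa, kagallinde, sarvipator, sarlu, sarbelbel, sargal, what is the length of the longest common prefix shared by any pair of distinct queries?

5

The deepest shared node is where two words last agree before diverging.
e.g. "kagaldor" and "kagallinde" share the prefix "kagal" of length 5; no pair shares a longer one.
Longest shared-prefix length: 5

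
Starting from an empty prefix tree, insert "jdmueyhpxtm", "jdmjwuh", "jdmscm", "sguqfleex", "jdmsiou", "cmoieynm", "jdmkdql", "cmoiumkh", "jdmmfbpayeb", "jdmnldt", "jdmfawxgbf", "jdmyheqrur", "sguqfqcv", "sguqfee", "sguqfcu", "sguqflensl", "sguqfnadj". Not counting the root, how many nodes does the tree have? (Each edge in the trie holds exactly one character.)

Insert word by word; a character creates a node only if that edge doesn't already exist:
  "jdmueyhpxtm" → 11 new (j, d, m, u, e, y, h, p, x, t, m)
  "jdmjwuh" → prefix "jdm" already present; 4 new (j, w, u, h)
  "jdmscm" → prefix "jdm" already present; 3 new (s, c, m)
  "sguqfleex" → 9 new (s, g, u, q, f, l, e, e, x)
  "jdmsiou" → prefix "jdms" already present; 3 new (i, o, u)
  "cmoieynm" → 8 new (c, m, o, i, e, y, n, m)
  "jdmkdql" → prefix "jdm" already present; 4 new (k, d, q, l)
  "cmoiumkh" → prefix "cmoi" already present; 4 new (u, m, k, h)
  "jdmmfbpayeb" → prefix "jdm" already present; 8 new (m, f, b, p, a, y, e, b)
  "jdmnldt" → prefix "jdm" already present; 4 new (n, l, d, t)
  "jdmfawxgbf" → prefix "jdm" already present; 7 new (f, a, w, x, g, b, f)
  "jdmyheqrur" → prefix "jdm" already present; 7 new (y, h, e, q, r, u, r)
  "sguqfqcv" → prefix "sguqf" already present; 3 new (q, c, v)
  "sguqfee" → prefix "sguqf" already present; 2 new (e, e)
  "sguqfcu" → prefix "sguqf" already present; 2 new (c, u)
  "sguqflensl" → prefix "sguqfle" already present; 3 new (n, s, l)
  "sguqfnadj" → prefix "sguqf" already present; 4 new (n, a, d, j)
Total nodes = 11 + 4 + 3 + 9 + 3 + 8 + 4 + 4 + 8 + 4 + 7 + 7 + 3 + 2 + 2 + 3 + 4 = 86

86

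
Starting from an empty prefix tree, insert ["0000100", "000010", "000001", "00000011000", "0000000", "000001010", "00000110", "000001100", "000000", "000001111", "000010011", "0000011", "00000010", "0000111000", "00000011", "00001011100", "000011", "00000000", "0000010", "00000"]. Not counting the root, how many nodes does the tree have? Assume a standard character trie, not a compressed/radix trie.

38

Count nodes per top-level branch (shared prefixes stored once):
  '0'-branch (00000, 000000, 0000000, 00000000, 00000010, 00000011, 00000011000, 000001, 0000010, 000001010, 0000011, 00000110, 000001100, 000001111, 000010, 0000100, 000010011, 00001011100, 000011, 0000111000): 38 nodes
Sum: 38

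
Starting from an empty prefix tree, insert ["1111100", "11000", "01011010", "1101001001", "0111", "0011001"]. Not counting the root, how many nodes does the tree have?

33

Insert word by word; a character creates a node only if that edge doesn't already exist:
  "1111100" → 7 new (1, 1, 1, 1, 1, 0, 0)
  "11000" → prefix "11" already present; 3 new (0, 0, 0)
  "01011010" → 8 new (0, 1, 0, 1, 1, 0, 1, 0)
  "1101001001" → prefix "110" already present; 7 new (1, 0, 0, 1, 0, 0, 1)
  "0111" → prefix "01" already present; 2 new (1, 1)
  "0011001" → prefix "0" already present; 6 new (0, 1, 1, 0, 0, 1)
Total nodes = 7 + 3 + 8 + 7 + 2 + 6 = 33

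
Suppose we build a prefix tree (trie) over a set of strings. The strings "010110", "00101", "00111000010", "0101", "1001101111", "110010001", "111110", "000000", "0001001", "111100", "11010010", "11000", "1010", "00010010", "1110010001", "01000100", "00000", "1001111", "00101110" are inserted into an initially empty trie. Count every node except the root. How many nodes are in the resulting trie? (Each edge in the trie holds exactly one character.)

For each word, the new-node count is its length minus the longest prefix already in the trie:
  "010110" → 6 new (0, 1, 0, 1, 1, 0)
  "00101" → prefix "0" already present; 4 new (0, 1, 0, 1)
  "00111000010" → prefix "001" already present; 8 new (1, 1, 0, 0, 0, 0, 1, 0)
  "0101" → prefix "0101" already present; 0 new (none)
  "1001101111" → 10 new (1, 0, 0, 1, 1, 0, 1, 1, 1, 1)
  "110010001" → prefix "1" already present; 8 new (1, 0, 0, 1, 0, 0, 0, 1)
  "111110" → prefix "11" already present; 4 new (1, 1, 1, 0)
  "000000" → prefix "00" already present; 4 new (0, 0, 0, 0)
  "0001001" → prefix "000" already present; 4 new (1, 0, 0, 1)
  "111100" → prefix "1111" already present; 2 new (0, 0)
  "11010010" → prefix "110" already present; 5 new (1, 0, 0, 1, 0)
  "11000" → prefix "1100" already present; 1 new (0)
  "1010" → prefix "10" already present; 2 new (1, 0)
  "00010010" → prefix "0001001" already present; 1 new (0)
  "1110010001" → prefix "111" already present; 7 new (0, 0, 1, 0, 0, 0, 1)
  "01000100" → prefix "010" already present; 5 new (0, 0, 1, 0, 0)
  "00000" → prefix "00000" already present; 0 new (none)
  "1001111" → prefix "10011" already present; 2 new (1, 1)
  "00101110" → prefix "00101" already present; 3 new (1, 1, 0)
Total nodes = 6 + 4 + 8 + 0 + 10 + 8 + 4 + 4 + 4 + 2 + 5 + 1 + 2 + 1 + 7 + 5 + 0 + 2 + 3 = 76

76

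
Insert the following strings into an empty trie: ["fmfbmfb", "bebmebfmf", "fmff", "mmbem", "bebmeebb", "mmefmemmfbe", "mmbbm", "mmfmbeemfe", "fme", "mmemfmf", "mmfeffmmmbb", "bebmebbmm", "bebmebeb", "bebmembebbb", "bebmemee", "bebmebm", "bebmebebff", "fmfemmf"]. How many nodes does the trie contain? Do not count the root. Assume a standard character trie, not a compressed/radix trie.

Trace insertions, counting only characters that open a new branch:
  "fmfbmfb" → 7 new (f, m, f, b, m, f, b)
  "bebmebfmf" → 9 new (b, e, b, m, e, b, f, m, f)
  "fmff" → prefix "fmf" already present; 1 new (f)
  "mmbem" → 5 new (m, m, b, e, m)
  "bebmeebb" → prefix "bebme" already present; 3 new (e, b, b)
  "mmefmemmfbe" → prefix "mm" already present; 9 new (e, f, m, e, m, m, f, b, e)
  "mmbbm" → prefix "mmb" already present; 2 new (b, m)
  "mmfmbeemfe" → prefix "mm" already present; 8 new (f, m, b, e, e, m, f, e)
  "fme" → prefix "fm" already present; 1 new (e)
  "mmemfmf" → prefix "mme" already present; 4 new (m, f, m, f)
  "mmfeffmmmbb" → prefix "mmf" already present; 8 new (e, f, f, m, m, m, b, b)
  "bebmebbmm" → prefix "bebmeb" already present; 3 new (b, m, m)
  "bebmebeb" → prefix "bebmeb" already present; 2 new (e, b)
  "bebmembebbb" → prefix "bebme" already present; 6 new (m, b, e, b, b, b)
  "bebmemee" → prefix "bebmem" already present; 2 new (e, e)
  "bebmebm" → prefix "bebmeb" already present; 1 new (m)
  "bebmebebff" → prefix "bebmebeb" already present; 2 new (f, f)
  "fmfemmf" → prefix "fmf" already present; 4 new (e, m, m, f)
Total nodes = 7 + 9 + 1 + 5 + 3 + 9 + 2 + 8 + 1 + 4 + 8 + 3 + 2 + 6 + 2 + 1 + 2 + 4 = 77

77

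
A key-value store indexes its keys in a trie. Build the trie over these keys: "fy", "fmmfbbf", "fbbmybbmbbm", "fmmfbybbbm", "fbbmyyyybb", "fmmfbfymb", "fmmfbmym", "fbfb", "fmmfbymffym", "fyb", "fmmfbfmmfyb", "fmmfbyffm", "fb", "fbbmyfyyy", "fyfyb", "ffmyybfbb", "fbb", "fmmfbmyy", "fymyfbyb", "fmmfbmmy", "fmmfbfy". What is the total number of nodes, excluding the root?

Count nodes per top-level branch (shared prefixes stored once):
  'f'-branch (fb, fbb, fbbmybbmbbm, fbbmyfyyy, fbbmyyyybb, fbfb, ffmyybfbb, fmmfbbf, fmmfbfmmfyb, fmmfbfy, fmmfbfymb, fmmfbmmy, fmmfbmym, fmmfbmyy, fmmfbybbbm, fmmfbyffm, fmmfbymffym, fy, fyb, fyfyb, fymyfbyb): 75 nodes
Sum: 75

75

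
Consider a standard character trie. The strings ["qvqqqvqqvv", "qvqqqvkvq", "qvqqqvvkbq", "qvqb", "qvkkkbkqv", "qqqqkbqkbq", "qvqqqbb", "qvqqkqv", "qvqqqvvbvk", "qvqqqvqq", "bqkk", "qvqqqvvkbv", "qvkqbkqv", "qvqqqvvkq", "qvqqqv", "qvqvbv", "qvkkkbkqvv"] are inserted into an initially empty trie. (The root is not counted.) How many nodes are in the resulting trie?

Trace insertions, counting only characters that open a new branch:
  "qvqqqvqqvv" → 10 new (q, v, q, q, q, v, q, q, v, v)
  "qvqqqvkvq" → prefix "qvqqqv" already present; 3 new (k, v, q)
  "qvqqqvvkbq" → prefix "qvqqqv" already present; 4 new (v, k, b, q)
  "qvqb" → prefix "qvq" already present; 1 new (b)
  "qvkkkbkqv" → prefix "qv" already present; 7 new (k, k, k, b, k, q, v)
  "qqqqkbqkbq" → prefix "q" already present; 9 new (q, q, q, k, b, q, k, b, q)
  "qvqqqbb" → prefix "qvqqq" already present; 2 new (b, b)
  "qvqqkqv" → prefix "qvqq" already present; 3 new (k, q, v)
  "qvqqqvvbvk" → prefix "qvqqqvv" already present; 3 new (b, v, k)
  "qvqqqvqq" → prefix "qvqqqvqq" already present; 0 new (none)
  "bqkk" → 4 new (b, q, k, k)
  "qvqqqvvkbv" → prefix "qvqqqvvkb" already present; 1 new (v)
  "qvkqbkqv" → prefix "qvk" already present; 5 new (q, b, k, q, v)
  "qvqqqvvkq" → prefix "qvqqqvvk" already present; 1 new (q)
  "qvqqqv" → prefix "qvqqqv" already present; 0 new (none)
  "qvqvbv" → prefix "qvq" already present; 3 new (v, b, v)
  "qvkkkbkqvv" → prefix "qvkkkbkqv" already present; 1 new (v)
Total nodes = 10 + 3 + 4 + 1 + 7 + 9 + 2 + 3 + 3 + 0 + 4 + 1 + 5 + 1 + 0 + 3 + 1 = 57

57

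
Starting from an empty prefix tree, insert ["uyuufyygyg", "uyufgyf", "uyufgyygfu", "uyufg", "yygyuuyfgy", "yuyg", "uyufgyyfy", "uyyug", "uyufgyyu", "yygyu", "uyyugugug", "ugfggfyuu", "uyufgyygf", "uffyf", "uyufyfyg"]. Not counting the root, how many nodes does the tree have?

Trace insertions, counting only characters that open a new branch:
  "uyuufyygyg" → 10 new (u, y, u, u, f, y, y, g, y, g)
  "uyufgyf" → prefix "uyu" already present; 4 new (f, g, y, f)
  "uyufgyygfu" → prefix "uyufgy" already present; 4 new (y, g, f, u)
  "uyufg" → prefix "uyufg" already present; 0 new (none)
  "yygyuuyfgy" → 10 new (y, y, g, y, u, u, y, f, g, y)
  "yuyg" → prefix "y" already present; 3 new (u, y, g)
  "uyufgyyfy" → prefix "uyufgyy" already present; 2 new (f, y)
  "uyyug" → prefix "uy" already present; 3 new (y, u, g)
  "uyufgyyu" → prefix "uyufgyy" already present; 1 new (u)
  "yygyu" → prefix "yygyu" already present; 0 new (none)
  "uyyugugug" → prefix "uyyug" already present; 4 new (u, g, u, g)
  "ugfggfyuu" → prefix "u" already present; 8 new (g, f, g, g, f, y, u, u)
  "uyufgyygf" → prefix "uyufgyygf" already present; 0 new (none)
  "uffyf" → prefix "u" already present; 4 new (f, f, y, f)
  "uyufyfyg" → prefix "uyuf" already present; 4 new (y, f, y, g)
Total nodes = 10 + 4 + 4 + 0 + 10 + 3 + 2 + 3 + 1 + 0 + 4 + 8 + 0 + 4 + 4 = 57

57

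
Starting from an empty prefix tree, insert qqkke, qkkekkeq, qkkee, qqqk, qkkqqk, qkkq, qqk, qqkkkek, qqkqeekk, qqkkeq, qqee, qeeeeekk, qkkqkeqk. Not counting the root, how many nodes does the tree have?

Count nodes per top-level branch (shared prefixes stored once):
  'q'-branch (qeeeeekk, qkkee, qkkekkeq, qkkq, qkkqkeqk, qkkqqk, qqee, qqk, qqkke, qqkkeq, qqkkkek, qqkqeekk, qqqk): 40 nodes
Sum: 40

40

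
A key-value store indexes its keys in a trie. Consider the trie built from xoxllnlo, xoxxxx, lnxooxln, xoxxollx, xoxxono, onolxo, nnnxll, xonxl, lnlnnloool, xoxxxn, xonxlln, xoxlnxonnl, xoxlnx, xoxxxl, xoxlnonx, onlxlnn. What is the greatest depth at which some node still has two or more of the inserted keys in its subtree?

The deepest shared node is where two words last agree before diverging.
"xoxlnx" and "xoxlnxonnl" agree on "xoxlnx" (6 characters) before diverging; nothing deeper is shared.
Longest shared-prefix length: 6

6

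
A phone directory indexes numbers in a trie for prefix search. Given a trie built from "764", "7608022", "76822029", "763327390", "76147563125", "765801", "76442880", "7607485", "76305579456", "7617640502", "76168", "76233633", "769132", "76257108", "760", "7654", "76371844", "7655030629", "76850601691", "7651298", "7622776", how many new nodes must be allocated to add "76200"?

Walking "76200" from the root, the first 3 characters ("762") follow existing edges; "0" is the first miss.
New nodes needed: |"76200"| − 3 = 5 − 3 = 2.

2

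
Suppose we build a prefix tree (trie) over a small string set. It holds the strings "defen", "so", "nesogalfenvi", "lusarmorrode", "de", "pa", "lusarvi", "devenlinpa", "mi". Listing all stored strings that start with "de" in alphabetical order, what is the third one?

devenlinpa

Words with prefix "de", in lexicographic order: "de", "defen", "devenlinpa"
Position 3: devenlinpa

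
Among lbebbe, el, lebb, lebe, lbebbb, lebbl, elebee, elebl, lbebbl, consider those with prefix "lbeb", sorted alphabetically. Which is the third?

Filter for "lbeb…" and sort: "lbebbb", "lbebbe", "lbebbl"
Position 3: lbebbl

lbebbl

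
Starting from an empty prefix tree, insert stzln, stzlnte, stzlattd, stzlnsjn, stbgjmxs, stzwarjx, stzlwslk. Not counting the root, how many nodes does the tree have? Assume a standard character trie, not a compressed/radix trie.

For each word, the new-node count is its length minus the longest prefix already in the trie:
  "stzln" → 5 new (s, t, z, l, n)
  "stzlnte" → prefix "stzln" already present; 2 new (t, e)
  "stzlattd" → prefix "stzl" already present; 4 new (a, t, t, d)
  "stzlnsjn" → prefix "stzln" already present; 3 new (s, j, n)
  "stbgjmxs" → prefix "st" already present; 6 new (b, g, j, m, x, s)
  "stzwarjx" → prefix "stz" already present; 5 new (w, a, r, j, x)
  "stzlwslk" → prefix "stzl" already present; 4 new (w, s, l, k)
Total nodes = 5 + 2 + 4 + 3 + 6 + 5 + 4 = 29

29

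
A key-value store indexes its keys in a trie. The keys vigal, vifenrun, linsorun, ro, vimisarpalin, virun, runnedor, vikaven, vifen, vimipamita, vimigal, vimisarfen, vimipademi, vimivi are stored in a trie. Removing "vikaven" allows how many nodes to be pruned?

A node on "vikaven"'s path can go only if nothing else ends at it or branches off below it.
The suffix "kaven" (5 nodes) is used only by "vikaven"; the node for "vi" still has the child "g", so pruning stops there.
Nodes removed: 5

5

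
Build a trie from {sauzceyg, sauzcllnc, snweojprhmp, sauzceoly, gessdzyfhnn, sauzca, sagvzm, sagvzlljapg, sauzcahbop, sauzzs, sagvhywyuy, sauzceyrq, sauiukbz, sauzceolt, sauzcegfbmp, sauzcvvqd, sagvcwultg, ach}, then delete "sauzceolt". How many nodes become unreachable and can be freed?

1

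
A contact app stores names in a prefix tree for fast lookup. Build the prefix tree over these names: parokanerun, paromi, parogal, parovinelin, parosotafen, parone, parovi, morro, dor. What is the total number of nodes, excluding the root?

Count nodes per top-level branch (shared prefixes stored once):
  'd'-branch (dor): 3 nodes
  'm'-branch (morro): 5 nodes
  'p'-branch (parogal, parokanerun, paromi, parone, parosotafen, parovi, parovinelin): 32 nodes
Sum: 40

40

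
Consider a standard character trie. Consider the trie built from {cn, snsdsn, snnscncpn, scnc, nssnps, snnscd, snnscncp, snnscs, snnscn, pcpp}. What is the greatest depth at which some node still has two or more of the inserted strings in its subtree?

8

Look for the deepest trie node that still has at least two words in its subtree.
e.g. "snnscncp" and "snnscncpn" share the prefix "snnscncp" of length 8; no pair shares a longer one.
Longest shared-prefix length: 8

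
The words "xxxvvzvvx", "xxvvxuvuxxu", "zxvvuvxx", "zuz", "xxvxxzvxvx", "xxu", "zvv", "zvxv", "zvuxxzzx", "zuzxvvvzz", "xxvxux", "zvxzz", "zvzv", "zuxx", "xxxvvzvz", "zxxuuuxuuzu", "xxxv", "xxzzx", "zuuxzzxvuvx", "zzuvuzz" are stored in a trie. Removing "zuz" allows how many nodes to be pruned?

0

Walk "zuz" from the leaf back toward the root, removing each node that no remaining word uses.
Every node on "zuz" is still needed (e.g. by "zuzxvvvzz"), so nothing is freed.
Nodes removed: 0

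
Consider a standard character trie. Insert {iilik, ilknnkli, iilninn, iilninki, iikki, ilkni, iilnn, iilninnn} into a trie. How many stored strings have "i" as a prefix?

Traverse to the node for "i", then collect every word in that subtree.
Words under "i": iikki, iilik, iilninki, iilninn, iilninnn, iilnn, ilkni, ilknnkli
Count: 8

8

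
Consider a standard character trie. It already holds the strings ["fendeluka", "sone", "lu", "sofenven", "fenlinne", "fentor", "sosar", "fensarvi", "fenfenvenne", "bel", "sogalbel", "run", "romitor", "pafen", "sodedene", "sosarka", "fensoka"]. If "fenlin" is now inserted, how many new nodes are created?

"fenlin" is already a full path in the trie; only an end-marker is added.
No new nodes are needed: 0.

0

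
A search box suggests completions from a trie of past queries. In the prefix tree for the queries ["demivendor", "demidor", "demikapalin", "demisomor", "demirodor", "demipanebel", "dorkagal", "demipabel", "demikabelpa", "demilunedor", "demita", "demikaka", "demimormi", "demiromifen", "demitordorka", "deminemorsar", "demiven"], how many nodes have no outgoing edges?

Leaves are exactly the stored words that no other stored word extends.
Those words: "demidor", "demikabelpa", "demikaka", "demikapalin", "demilunedor", "demimormi", "deminemorsar", "demipabel", "demipanebel", "demirodor", "demiromifen", "demisomor", "demita", "demitordorka", "demivendor", "dorkagal"
Leaf count: 16

16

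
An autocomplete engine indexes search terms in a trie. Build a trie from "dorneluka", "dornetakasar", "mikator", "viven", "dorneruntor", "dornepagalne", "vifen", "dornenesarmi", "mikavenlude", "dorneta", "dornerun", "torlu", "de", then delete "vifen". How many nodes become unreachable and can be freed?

Walk "vifen" from the leaf back toward the root, removing each node that no remaining word uses.
The suffix "fen" (3 nodes) is used only by "vifen"; the node for "vi" still has the child "v", so pruning stops there.
Nodes removed: 3

3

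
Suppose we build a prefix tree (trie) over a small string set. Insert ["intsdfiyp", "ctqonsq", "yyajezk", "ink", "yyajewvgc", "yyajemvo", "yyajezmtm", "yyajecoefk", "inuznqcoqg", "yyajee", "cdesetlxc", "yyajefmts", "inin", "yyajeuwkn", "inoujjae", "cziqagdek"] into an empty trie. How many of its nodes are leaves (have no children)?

16

A leaf is a node with no children — equivalently, the end of a word that is not a proper prefix of any other stored word.
Those words: "cdesetlxc", "ctqonsq", "cziqagdek", "inin", "ink", "inoujjae", "intsdfiyp", "inuznqcoqg", "yyajecoefk", "yyajee", "yyajefmts", "yyajemvo", "yyajeuwkn", "yyajewvgc", "yyajezk", "yyajezmtm"
Leaf count: 16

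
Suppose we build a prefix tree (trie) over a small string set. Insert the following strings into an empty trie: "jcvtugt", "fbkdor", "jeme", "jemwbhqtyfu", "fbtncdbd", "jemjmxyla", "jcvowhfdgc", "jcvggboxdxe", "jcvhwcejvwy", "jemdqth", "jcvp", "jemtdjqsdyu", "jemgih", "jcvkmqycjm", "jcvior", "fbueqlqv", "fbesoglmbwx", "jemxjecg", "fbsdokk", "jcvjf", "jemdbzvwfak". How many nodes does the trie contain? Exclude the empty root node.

119

Insert word by word; a character creates a node only if that edge doesn't already exist:
  "jcvtugt" → 7 new (j, c, v, t, u, g, t)
  "fbkdor" → 6 new (f, b, k, d, o, r)
  "jeme" → prefix "j" already present; 3 new (e, m, e)
  "jemwbhqtyfu" → prefix "jem" already present; 8 new (w, b, h, q, t, y, f, u)
  "fbtncdbd" → prefix "fb" already present; 6 new (t, n, c, d, b, d)
  "jemjmxyla" → prefix "jem" already present; 6 new (j, m, x, y, l, a)
  "jcvowhfdgc" → prefix "jcv" already present; 7 new (o, w, h, f, d, g, c)
  "jcvggboxdxe" → prefix "jcv" already present; 8 new (g, g, b, o, x, d, x, e)
  "jcvhwcejvwy" → prefix "jcv" already present; 8 new (h, w, c, e, j, v, w, y)
  "jemdqth" → prefix "jem" already present; 4 new (d, q, t, h)
  "jcvp" → prefix "jcv" already present; 1 new (p)
  "jemtdjqsdyu" → prefix "jem" already present; 8 new (t, d, j, q, s, d, y, u)
  "jemgih" → prefix "jem" already present; 3 new (g, i, h)
  "jcvkmqycjm" → prefix "jcv" already present; 7 new (k, m, q, y, c, j, m)
  "jcvior" → prefix "jcv" already present; 3 new (i, o, r)
  "fbueqlqv" → prefix "fb" already present; 6 new (u, e, q, l, q, v)
  "fbesoglmbwx" → prefix "fb" already present; 9 new (e, s, o, g, l, m, b, w, x)
  "jemxjecg" → prefix "jem" already present; 5 new (x, j, e, c, g)
  "fbsdokk" → prefix "fb" already present; 5 new (s, d, o, k, k)
  "jcvjf" → prefix "jcv" already present; 2 new (j, f)
  "jemdbzvwfak" → prefix "jemd" already present; 7 new (b, z, v, w, f, a, k)
Total nodes = 7 + 6 + 3 + 8 + 6 + 6 + 7 + 8 + 8 + 4 + 1 + 8 + 3 + 7 + 3 + 6 + 9 + 5 + 5 + 2 + 7 = 119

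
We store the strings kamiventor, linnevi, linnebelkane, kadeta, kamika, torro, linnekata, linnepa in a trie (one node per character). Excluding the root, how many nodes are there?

41

Trace insertions, counting only characters that open a new branch:
  "kamiventor" → 10 new (k, a, m, i, v, e, n, t, o, r)
  "linnevi" → 7 new (l, i, n, n, e, v, i)
  "linnebelkane" → prefix "linne" already present; 7 new (b, e, l, k, a, n, e)
  "kadeta" → prefix "ka" already present; 4 new (d, e, t, a)
  "kamika" → prefix "kami" already present; 2 new (k, a)
  "torro" → 5 new (t, o, r, r, o)
  "linnekata" → prefix "linne" already present; 4 new (k, a, t, a)
  "linnepa" → prefix "linne" already present; 2 new (p, a)
Total nodes = 10 + 7 + 7 + 4 + 2 + 5 + 4 + 2 = 41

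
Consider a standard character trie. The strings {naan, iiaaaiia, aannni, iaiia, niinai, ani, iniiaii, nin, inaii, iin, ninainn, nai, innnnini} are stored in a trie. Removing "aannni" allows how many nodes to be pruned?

Walk "aannni" from the leaf back toward the root, removing each node that no remaining word uses.
The suffix "annni" (5 nodes) is used only by "aannni"; the node for "a" still has the child "n", so pruning stops there.
Nodes removed: 5

5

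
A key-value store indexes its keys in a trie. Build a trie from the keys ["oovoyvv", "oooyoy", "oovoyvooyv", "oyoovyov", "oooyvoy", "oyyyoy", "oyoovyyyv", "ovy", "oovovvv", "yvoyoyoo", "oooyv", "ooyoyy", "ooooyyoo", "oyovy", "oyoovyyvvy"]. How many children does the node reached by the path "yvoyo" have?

Follow the path "yvoyo" to its node, then look at its outgoing edges.
Characters that immediately follow "yvoyo" among the stored strings: {y}.
That node has 1 child edge.

1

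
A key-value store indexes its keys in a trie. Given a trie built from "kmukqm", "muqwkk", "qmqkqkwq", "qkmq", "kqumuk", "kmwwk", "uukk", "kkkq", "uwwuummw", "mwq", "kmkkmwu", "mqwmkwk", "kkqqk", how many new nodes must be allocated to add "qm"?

0

"qm" is already a full path in the trie; only an end-marker is added.
No new nodes are needed: 0.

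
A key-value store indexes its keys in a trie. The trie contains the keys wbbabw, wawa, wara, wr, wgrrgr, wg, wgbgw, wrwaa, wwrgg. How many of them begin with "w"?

Traverse to the node for "w", then collect every word in that subtree.
Matches: "wara", "wawa", "wbbabw", "wg", "wgbgw", "wgrrgr", "wr", "wrwaa", "wwrgg"
Count: 9

9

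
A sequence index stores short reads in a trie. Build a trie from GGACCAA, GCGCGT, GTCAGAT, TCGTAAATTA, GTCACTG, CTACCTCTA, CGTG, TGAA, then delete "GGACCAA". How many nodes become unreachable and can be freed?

A node on "GGACCAA"'s path can go only if nothing else ends at it or branches off below it.
The suffix "GACCAA" (6 nodes) is used only by "GGACCAA"; the node for "G" still has the child "C", so pruning stops there.
Nodes removed: 6

6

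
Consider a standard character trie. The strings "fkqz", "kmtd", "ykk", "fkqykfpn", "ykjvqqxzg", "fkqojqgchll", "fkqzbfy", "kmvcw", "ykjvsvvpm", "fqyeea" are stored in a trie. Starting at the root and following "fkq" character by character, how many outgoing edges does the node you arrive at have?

Walk "fkq" from the root, arriving at one node.
Characters that immediately follow "fkq" among the stored strings: {o, y, z}.
That node has 3 child edges.

3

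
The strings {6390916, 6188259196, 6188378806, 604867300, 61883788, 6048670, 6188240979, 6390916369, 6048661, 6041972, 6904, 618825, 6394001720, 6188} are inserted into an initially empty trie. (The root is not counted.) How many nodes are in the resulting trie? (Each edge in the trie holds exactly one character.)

Trace insertions, counting only characters that open a new branch:
  "6390916" → 7 new (6, 3, 9, 0, 9, 1, 6)
  "6188259196" → prefix "6" already present; 9 new (1, 8, 8, 2, 5, 9, 1, 9, 6)
  "6188378806" → prefix "6188" already present; 6 new (3, 7, 8, 8, 0, 6)
  "604867300" → prefix "6" already present; 8 new (0, 4, 8, 6, 7, 3, 0, 0)
  "61883788" → prefix "61883788" already present; 0 new (none)
  "6048670" → prefix "604867" already present; 1 new (0)
  "6188240979" → prefix "61882" already present; 5 new (4, 0, 9, 7, 9)
  "6390916369" → prefix "6390916" already present; 3 new (3, 6, 9)
  "6048661" → prefix "60486" already present; 2 new (6, 1)
  "6041972" → prefix "604" already present; 4 new (1, 9, 7, 2)
  "6904" → prefix "6" already present; 3 new (9, 0, 4)
  "618825" → prefix "618825" already present; 0 new (none)
  "6394001720" → prefix "639" already present; 7 new (4, 0, 0, 1, 7, 2, 0)
  "6188" → prefix "6188" already present; 0 new (none)
Total nodes = 7 + 9 + 6 + 8 + 0 + 1 + 5 + 3 + 2 + 4 + 3 + 0 + 7 + 0 = 55

55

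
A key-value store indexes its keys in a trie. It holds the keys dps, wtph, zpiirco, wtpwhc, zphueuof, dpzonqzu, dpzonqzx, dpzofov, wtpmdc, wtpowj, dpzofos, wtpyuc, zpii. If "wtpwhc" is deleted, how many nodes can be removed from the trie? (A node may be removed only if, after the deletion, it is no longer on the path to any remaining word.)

3

A node on "wtpwhc"'s path can go only if nothing else ends at it or branches off below it.
The suffix "whc" (3 nodes) is used only by "wtpwhc"; the node for "wtp" still has the child "h", so pruning stops there.
Nodes removed: 3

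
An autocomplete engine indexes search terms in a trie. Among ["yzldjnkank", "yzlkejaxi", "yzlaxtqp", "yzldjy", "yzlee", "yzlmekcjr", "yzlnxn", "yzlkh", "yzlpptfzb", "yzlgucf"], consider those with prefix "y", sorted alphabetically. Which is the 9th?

yzlnxn

DFS of the "y" subtree visits, in order: "yzlaxtqp", "yzldjnkank", "yzldjy", "yzlee", "yzlgucf", "yzlkejaxi", "yzlkh", "yzlmekcjr", "yzlnxn", "yzlpptfzb"
The 9th is yzlnxn.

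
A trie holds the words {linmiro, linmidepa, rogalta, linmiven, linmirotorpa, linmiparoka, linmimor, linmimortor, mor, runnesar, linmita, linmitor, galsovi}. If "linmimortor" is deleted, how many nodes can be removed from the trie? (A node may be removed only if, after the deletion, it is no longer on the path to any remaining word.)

After clearing the end-marker at "linmimortor", prune upward until reaching a node still needed by another word.
The suffix "tor" (3 nodes) is used only by "linmimortor"; "linmimor" is itself a stored word, so pruning stops there.
Nodes removed: 3

3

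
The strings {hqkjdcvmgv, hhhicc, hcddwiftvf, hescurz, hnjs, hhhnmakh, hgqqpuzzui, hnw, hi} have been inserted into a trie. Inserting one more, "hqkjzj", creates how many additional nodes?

Walking "hqkjzj" from the root, the first 4 characters ("hqkj") follow existing edges; "z" is the first miss.
Each of the 2 remaining characters creates one node.

2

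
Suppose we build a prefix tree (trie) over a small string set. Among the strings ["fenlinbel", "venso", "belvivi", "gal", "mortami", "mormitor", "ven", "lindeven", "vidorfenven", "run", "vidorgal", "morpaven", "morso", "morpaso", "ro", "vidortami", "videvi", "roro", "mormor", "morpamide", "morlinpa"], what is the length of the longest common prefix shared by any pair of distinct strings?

5

The deepest shared node is where two words last agree before diverging.
"morpamide" and "morpaso" agree on "morpa" (5 characters) before diverging; nothing deeper is shared.
Longest shared-prefix length: 5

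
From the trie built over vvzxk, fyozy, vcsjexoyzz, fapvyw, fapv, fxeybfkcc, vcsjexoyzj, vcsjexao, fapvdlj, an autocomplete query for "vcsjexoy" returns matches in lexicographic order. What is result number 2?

Filter for "vcsjexoy…" and sort: "vcsjexoyzj", "vcsjexoyzz"
The 2nd is vcsjexoyzz.

vcsjexoyzz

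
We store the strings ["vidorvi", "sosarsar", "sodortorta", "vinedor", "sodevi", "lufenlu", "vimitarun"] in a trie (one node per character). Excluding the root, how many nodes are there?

Count nodes per top-level branch (shared prefixes stored once):
  'l'-branch (lufenlu): 7 nodes
  's'-branch (sodevi, sodortorta, sosarsar): 19 nodes
  'v'-branch (vidorvi, vimitarun, vinedor): 19 nodes
Sum: 45

45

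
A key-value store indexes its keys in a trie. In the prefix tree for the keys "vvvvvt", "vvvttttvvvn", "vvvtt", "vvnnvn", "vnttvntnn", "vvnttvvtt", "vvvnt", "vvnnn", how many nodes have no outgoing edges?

7

A leaf is a node with no children — equivalently, the end of a word that is not a proper prefix of any other stored word.
Those words: "vnttvntnn", "vvnnn", "vvnnvn", "vvnttvvtt", "vvvnt", "vvvttttvvvn", "vvvvvt"
Leaf count: 7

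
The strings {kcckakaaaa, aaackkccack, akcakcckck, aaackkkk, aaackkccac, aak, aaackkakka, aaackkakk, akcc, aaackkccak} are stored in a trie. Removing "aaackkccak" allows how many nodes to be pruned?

Walk "aaackkccak" from the leaf back toward the root, removing each node that no remaining word uses.
The suffix "k" (1 node) is used only by "aaackkccak"; the node for "aaackkcca" still has the child "c", so pruning stops there.
Nodes removed: 1

1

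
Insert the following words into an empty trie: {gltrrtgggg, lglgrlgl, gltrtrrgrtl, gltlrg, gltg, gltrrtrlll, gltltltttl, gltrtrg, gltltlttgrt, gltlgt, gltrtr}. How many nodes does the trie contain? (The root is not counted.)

45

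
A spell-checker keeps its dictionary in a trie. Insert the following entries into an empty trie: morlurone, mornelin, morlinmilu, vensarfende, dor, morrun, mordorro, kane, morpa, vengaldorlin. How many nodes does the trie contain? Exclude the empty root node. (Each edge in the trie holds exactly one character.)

Trace insertions, counting only characters that open a new branch:
  "morlurone" → 9 new (m, o, r, l, u, r, o, n, e)
  "mornelin" → prefix "mor" already present; 5 new (n, e, l, i, n)
  "morlinmilu" → prefix "morl" already present; 6 new (i, n, m, i, l, u)
  "vensarfende" → 11 new (v, e, n, s, a, r, f, e, n, d, e)
  "dor" → 3 new (d, o, r)
  "morrun" → prefix "mor" already present; 3 new (r, u, n)
  "mordorro" → prefix "mor" already present; 5 new (d, o, r, r, o)
  "kane" → 4 new (k, a, n, e)
  "morpa" → prefix "mor" already present; 2 new (p, a)
  "vengaldorlin" → prefix "ven" already present; 9 new (g, a, l, d, o, r, l, i, n)
Total nodes = 9 + 5 + 6 + 11 + 3 + 3 + 5 + 4 + 2 + 9 = 57

57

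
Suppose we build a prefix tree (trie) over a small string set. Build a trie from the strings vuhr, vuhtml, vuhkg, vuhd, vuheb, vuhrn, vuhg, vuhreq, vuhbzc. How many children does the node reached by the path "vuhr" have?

2

The children of the "vuhr" node are the distinct next characters among strings starting with "vuhr".
Distinct next characters after "vuhr": e, n.
That node has 2 child edges.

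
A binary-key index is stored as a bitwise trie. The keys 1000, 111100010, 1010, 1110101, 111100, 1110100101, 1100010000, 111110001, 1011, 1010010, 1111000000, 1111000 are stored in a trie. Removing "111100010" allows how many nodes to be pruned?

2

A node on "111100010"'s path can go only if nothing else ends at it or branches off below it.
The suffix "10" (2 nodes) is used only by "111100010"; the node for "1111000" still has the child "0", so pruning stops there.
Nodes removed: 2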